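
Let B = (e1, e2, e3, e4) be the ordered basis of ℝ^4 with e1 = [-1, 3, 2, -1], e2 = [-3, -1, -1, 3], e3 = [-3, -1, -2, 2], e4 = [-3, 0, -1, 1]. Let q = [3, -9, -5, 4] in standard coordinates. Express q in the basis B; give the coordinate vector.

[-3, 1, -1, 0]

We seek scalars with c_1 e1 + ... + c_4 e4 = q; equivalently solve M c = q where the columns of M are e1, ..., e4.
Gaussian elimination on [M | q] yields c = (-3, 1, -1, 0).
Check: -3e1 + e2 - e3 + 0·e4 = [3, -9, -5, 4].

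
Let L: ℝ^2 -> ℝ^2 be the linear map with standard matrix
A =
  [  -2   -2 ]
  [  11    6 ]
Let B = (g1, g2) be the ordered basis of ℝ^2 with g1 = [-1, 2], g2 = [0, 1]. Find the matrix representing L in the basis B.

[[2, 2], [-3, 2]]

With P the matrix whose columns are g1, g2, [L]_B = P^(-1) A P.
Column by column: L(g1) = A g1 = [-2, 1]; its B-coordinates [2, -3] give column 1.
Continuing for each basis vector yields [L]_B = [[2, 2], [-3, 2]].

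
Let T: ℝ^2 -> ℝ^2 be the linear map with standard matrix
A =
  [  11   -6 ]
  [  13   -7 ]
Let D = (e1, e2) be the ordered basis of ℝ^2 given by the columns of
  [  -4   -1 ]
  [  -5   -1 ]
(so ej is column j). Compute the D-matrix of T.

[[3, 1], [2, 1]]

Let P have columns e1, e2. Then [T]_D = P^(-1) A P.
Here det P = -1, so P^(-1) is integer; computing A P first and then P^(-1)(A P) gives [[3, 1], [2, 1]].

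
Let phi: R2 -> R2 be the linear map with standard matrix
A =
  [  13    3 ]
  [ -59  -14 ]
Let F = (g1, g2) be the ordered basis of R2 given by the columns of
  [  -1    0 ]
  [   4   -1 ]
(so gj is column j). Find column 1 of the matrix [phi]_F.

Column 1 of [phi]_F is the F-coordinate vector of phi(g1).
In standard coordinates phi(g1) = A g1 = (-1, 3).
Converting to F: (-1, 3) = g1 + g2, so the coordinate vector is (1, 1).

(1, 1)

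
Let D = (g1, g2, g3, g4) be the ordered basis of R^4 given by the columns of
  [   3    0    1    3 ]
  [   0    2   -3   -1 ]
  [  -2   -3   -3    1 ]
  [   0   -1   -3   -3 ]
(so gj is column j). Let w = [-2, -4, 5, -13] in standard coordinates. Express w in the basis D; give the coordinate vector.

[-4, 1, 1, 3]

We seek scalars with c_1 g1 + ... + c_4 g4 = w; equivalently solve M c = w where the columns of M are g1, ..., g4.
Row-reducing the augmented matrix [M | w] gives c = (-4, 1, 1, 3).
Check: -4g1 + g2 + g3 + 3g4 = [-2, -4, 5, -13].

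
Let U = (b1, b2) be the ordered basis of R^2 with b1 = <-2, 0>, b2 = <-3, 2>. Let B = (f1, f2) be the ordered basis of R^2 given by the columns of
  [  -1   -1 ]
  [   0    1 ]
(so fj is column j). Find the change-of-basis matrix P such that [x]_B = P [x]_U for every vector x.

Take x = bj: its U-coordinates are the j-th standard unit vector, so P e_j — column j of P — equals [bj]_B.
b1 = 2f1 + 0·f2, giving column 1 = <2, 0>; repeating for each j gives P = [[2, 1], [0, 2]].

[[2, 1], [0, 2]]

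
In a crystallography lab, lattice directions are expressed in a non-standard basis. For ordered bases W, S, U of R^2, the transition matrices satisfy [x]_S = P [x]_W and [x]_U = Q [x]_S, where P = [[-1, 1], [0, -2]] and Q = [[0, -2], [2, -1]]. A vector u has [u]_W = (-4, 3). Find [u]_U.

(12, 20)

Apply P to get S-coordinates (7, -6), then Q to get U-coordinates.
The result is [u]_U = (12, 20).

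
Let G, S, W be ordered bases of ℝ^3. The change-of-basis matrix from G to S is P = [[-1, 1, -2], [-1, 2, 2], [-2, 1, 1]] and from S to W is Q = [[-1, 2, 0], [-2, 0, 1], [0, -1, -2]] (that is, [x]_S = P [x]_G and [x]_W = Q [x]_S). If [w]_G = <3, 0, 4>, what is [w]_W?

First [w]_S = P [w]_G = <-11, 5, -2>.
Then [w]_W = Q [w]_S = <21, 20, -1>.

<21, 20, -1>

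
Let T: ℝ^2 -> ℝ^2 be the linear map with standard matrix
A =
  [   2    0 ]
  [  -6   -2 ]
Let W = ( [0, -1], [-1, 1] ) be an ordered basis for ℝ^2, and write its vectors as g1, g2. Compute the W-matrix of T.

Let P have columns g1, g2. Then [T]_W = P^(-1) A P.
Here det P = -1, so P^(-1) is integer; computing A P first and then P^(-1)(A P) gives [[-2, -2], [0, 2]].

[[-2, -2], [0, 2]]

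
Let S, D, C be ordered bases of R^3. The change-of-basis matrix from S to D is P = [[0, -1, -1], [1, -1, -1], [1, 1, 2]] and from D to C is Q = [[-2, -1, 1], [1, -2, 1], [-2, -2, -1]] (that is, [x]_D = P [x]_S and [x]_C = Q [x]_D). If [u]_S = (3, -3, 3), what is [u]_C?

Composing the changes, [u]_C = Q P [u]_S.
Q P = [[0, 4, 5], [-1, 2, 3], [-3, 3, 2]]; applying this to (3, -3, 3) gives (3, 0, -12).

(3, 0, -12)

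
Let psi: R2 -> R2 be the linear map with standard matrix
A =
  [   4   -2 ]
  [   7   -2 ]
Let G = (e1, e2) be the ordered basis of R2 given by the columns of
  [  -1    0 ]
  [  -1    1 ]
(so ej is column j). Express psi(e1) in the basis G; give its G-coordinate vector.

<2, -3>

Compute psi(e1) = A e1 = <-2, -5> in standard coordinates.
Then write this in G-coordinates: solve for y in y_1 e1 + y_2 e2 = <-2, -5>.
This gives y = <2, -3>, which is column 1 of [psi]_G.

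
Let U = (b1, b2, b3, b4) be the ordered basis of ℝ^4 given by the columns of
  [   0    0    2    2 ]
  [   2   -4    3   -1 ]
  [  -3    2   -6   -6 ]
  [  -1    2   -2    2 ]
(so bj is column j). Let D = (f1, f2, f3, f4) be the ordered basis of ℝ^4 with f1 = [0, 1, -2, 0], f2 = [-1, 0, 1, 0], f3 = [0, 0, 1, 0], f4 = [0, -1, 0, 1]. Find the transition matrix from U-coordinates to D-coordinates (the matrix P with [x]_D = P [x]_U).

[[1, -2, 1, 1], [0, 0, -2, -2], [-1, -2, -2, -2], [-1, 2, -2, 2]]

Take x = bj: its U-coordinates are the j-th standard unit vector, so P e_j — column j of P — equals [bj]_D.
b1 = f1 + 0·f2 - f3 - f4, giving column 1 = [1, 0, -1, -1]; repeating for each j gives P = [[1, -2, 1, 1], [0, 0, -2, -2], [-1, -2, -2, -2], [-1, 2, -2, 2]].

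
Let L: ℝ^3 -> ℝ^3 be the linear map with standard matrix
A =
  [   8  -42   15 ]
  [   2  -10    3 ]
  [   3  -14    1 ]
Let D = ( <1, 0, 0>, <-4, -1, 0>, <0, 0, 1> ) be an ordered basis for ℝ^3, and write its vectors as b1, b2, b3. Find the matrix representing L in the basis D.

[[0, 2, 3], [-2, -2, -3], [3, 2, 1]]

With P the matrix whose columns are b1, ..., b3, [L]_D = P^(-1) A P.
Column by column: L(b1) = A b1 = <8, 2, 3>; its D-coordinates <0, -2, 3> give column 1.
Continuing for each basis vector yields [L]_D = [[0, 2, 3], [-2, -2, -3], [3, 2, 1]].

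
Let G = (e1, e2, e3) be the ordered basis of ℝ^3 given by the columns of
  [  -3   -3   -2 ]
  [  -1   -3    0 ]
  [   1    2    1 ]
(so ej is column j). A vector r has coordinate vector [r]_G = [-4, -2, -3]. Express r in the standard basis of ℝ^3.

The coordinates say r = -4e1 - 2e2 - 3e3; adding the scaled basis vectors gives [24, 10, -11].

[24, 10, -11]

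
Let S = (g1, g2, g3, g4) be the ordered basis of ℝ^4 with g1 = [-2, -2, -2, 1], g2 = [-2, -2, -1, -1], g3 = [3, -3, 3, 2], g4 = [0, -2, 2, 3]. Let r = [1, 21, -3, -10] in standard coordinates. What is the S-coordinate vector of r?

We seek scalars with c_1 g1 + ... + c_4 g4 = r; equivalently solve M c = r where the columns of M are g1, ..., g4.
Solving this 4x4 system gives c = (-3, -2, -3, -1).
Check: -3g1 - 2g2 - 3g3 - g4 = [1, 21, -3, -10].

[-3, -2, -3, -1]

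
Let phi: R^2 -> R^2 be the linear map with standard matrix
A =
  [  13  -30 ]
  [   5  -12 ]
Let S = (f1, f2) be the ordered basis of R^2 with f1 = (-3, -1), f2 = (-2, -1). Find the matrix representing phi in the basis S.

[[3, 0], [0, -2]]

Let P have columns f1, f2. Then [phi]_S = P^(-1) A P.
Here det P = 1, so P^(-1) is integer; computing A P first and then P^(-1)(A P) gives [[3, 0], [0, -2]].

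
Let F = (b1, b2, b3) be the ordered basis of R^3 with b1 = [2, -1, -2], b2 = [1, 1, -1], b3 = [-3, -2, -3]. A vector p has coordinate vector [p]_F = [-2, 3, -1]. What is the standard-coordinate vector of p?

The coordinates say p = -2b1 + 3b2 - b3; adding the scaled basis vectors gives [2, 7, 4].

[2, 7, 4]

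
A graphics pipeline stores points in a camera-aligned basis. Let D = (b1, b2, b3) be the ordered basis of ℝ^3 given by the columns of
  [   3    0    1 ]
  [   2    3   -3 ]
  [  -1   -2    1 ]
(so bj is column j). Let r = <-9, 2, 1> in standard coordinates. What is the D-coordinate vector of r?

<-2, -1, -3>

[r]_D is the unique c with M c = r, where M has columns b1, ..., b3.
Gaussian elimination on [M | r] yields c = (-2, -1, -3).
Check: -2b1 - b2 - 3b3 = <-9, 2, 1>.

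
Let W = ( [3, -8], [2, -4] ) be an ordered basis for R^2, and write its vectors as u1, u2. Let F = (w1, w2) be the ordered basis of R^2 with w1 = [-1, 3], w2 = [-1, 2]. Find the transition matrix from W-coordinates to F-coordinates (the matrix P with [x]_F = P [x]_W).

Column j of P is [uj]_F, since P maps W-coordinates to F-coordinates.
Expressing u1 in F: u1 = -2w1 - w2, so column 1 of P is [-2, -1].
Doing the same for each uj gives P = [[-2, 0], [-1, -2]].

[[-2, 0], [-1, -2]]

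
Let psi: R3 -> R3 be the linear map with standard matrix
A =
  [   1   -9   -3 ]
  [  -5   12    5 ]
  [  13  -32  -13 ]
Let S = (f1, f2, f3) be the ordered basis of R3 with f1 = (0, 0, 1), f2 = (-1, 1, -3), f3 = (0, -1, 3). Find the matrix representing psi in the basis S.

[[2, 0, 2], [3, 1, 0], [-2, -1, -3]]

With P the matrix whose columns are f1, ..., f3, [psi]_S = P^(-1) A P.
Column by column: psi(f1) = A f1 = (-3, 5, -13); its S-coordinates (2, 3, -2) give column 1.
Continuing for each basis vector yields [psi]_S = [[2, 0, 2], [3, 1, 0], [-2, -1, -3]].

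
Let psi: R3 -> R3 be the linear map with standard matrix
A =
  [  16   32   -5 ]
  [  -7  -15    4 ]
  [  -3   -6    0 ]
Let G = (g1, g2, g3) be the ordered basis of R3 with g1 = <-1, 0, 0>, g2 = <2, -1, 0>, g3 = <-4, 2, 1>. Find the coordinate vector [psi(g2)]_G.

<-2, -1, 0>

Compute psi(g2) = A g2 = <0, 1, 0> in standard coordinates.
Then write this in G-coordinates: solve for y in y_1 g1 + ... + y_3 g3 = <0, 1, 0>.
This gives y = <-2, -1, 0>, which is column 2 of [psi]_G.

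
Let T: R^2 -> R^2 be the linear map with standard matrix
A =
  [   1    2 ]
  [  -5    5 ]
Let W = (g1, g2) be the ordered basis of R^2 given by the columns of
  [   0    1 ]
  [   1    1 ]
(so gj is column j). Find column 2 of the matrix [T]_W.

(-3, 3)

Column 2 of [T]_W is the W-coordinate vector of T(g2).
In standard coordinates T(g2) = A g2 = (3, 0).
Converting to W: (3, 0) = -3g1 + 3g2, so the coordinate vector is (-3, 3).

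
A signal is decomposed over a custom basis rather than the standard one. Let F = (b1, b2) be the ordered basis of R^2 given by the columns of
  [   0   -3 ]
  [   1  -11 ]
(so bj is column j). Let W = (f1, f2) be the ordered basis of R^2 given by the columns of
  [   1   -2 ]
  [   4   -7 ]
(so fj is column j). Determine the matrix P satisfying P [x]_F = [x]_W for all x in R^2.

Let M have columns bj and N have columns fj. Then for every x, N [x]_W = x = M [x]_F, so P = N^(-1) M.
Since det N = 1, N^(-1) has integer entries; multiplying gives P = [[2, -1], [1, 1]].

[[2, -1], [1, 1]]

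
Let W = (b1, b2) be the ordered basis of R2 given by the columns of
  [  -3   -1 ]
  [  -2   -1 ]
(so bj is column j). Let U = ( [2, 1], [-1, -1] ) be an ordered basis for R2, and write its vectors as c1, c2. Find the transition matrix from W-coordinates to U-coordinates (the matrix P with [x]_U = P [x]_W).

[[-1, 0], [1, 1]]

Take x = bj: its W-coordinates are the j-th standard unit vector, so P e_j — column j of P — equals [bj]_U.
b1 = -c1 + c2, giving column 1 = [-1, 1]; repeating for each j gives P = [[-1, 0], [1, 1]].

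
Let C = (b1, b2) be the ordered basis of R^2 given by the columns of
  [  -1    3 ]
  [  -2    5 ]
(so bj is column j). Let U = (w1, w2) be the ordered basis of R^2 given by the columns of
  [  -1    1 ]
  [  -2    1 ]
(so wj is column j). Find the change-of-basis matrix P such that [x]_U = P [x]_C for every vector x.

Let M have columns bj and N have columns wj. Then for every x, N [x]_U = x = M [x]_C, so P = N^(-1) M.
Since det N = 1, N^(-1) has integer entries; multiplying gives P = [[1, -2], [0, 1]].

[[1, -2], [0, 1]]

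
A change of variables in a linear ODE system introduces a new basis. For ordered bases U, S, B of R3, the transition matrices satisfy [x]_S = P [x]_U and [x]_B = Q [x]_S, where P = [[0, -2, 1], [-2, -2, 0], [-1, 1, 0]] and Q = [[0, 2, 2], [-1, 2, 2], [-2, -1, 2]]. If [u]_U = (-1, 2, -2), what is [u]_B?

(2, 8, 20)

First [u]_S = P [u]_U = (-6, -2, 3).
Then [u]_B = Q [u]_S = (2, 8, 20).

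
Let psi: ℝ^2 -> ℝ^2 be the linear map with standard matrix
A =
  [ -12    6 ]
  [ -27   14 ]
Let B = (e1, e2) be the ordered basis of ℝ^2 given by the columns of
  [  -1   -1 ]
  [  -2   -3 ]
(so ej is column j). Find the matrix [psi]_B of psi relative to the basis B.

[[-1, 3], [1, 3]]

The j-th column of [psi]_B is [psi(ej)]_B.
psi(e1) = A e1 = (0, -1) = -e1 + e2, so column 1 is (-1, 1).
Repeating for e2 and assembling the columns gives [[-1, 3], [1, 3]].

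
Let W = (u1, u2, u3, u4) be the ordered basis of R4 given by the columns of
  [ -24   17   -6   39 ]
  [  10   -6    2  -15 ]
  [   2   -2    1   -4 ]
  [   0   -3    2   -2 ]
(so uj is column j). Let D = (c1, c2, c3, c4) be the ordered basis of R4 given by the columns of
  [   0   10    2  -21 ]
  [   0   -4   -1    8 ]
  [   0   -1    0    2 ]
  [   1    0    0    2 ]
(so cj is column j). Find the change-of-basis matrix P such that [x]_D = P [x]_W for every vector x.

Let M have columns uj and N have columns cj. Then for every x, N [x]_D = x = M [x]_W, so P = N^(-1) M.
Since det N = -1, N^(-1) has integer entries; multiplying gives P = [[0, -1, 2, 0], [-2, 0, -1, 2], [-2, -2, 2, -1], [0, -1, 0, -1]].

[[0, -1, 2, 0], [-2, 0, -1, 2], [-2, -2, 2, -1], [0, -1, 0, -1]]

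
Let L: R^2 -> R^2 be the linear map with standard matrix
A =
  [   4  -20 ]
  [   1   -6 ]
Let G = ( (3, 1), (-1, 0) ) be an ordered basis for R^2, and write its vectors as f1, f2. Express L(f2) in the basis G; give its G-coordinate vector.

Compute L(f2) = A f2 = (-4, -1) in standard coordinates.
Then write this in G-coordinates: solve for y in y_1 f1 + y_2 f2 = (-4, -1).
This gives y = (-1, 1), which is column 2 of [L]_G.

(-1, 1)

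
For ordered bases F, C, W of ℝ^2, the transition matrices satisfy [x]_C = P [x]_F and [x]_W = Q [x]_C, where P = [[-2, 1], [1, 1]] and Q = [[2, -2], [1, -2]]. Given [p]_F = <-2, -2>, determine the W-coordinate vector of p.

First [p]_C = P [p]_F = <2, -4>.
Then [p]_W = Q [p]_C = <12, 10>.

<12, 10>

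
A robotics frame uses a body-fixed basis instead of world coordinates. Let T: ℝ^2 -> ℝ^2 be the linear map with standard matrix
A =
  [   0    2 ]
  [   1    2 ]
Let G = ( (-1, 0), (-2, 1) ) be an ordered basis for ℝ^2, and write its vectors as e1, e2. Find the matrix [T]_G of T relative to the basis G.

Let P have columns e1, e2. Then [T]_G = P^(-1) A P.
Here det P = -1, so P^(-1) is integer; computing A P first and then P^(-1)(A P) gives [[2, -2], [-1, 0]].

[[2, -2], [-1, 0]]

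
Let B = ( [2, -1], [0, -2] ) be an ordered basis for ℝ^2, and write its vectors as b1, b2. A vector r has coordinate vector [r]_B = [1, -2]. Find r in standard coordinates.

By definition r = b1 - 2b2.
Summing componentwise gives [2, 3].

[2, 3]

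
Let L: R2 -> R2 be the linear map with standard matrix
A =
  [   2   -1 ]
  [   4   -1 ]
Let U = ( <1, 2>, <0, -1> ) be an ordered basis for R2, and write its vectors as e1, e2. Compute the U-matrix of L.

[[0, 1], [-2, 1]]

The j-th column of [L]_U is [L(ej)]_U.
L(e1) = A e1 = <0, 2> = 0·e1 - 2e2, so column 1 is <0, -2>.
Repeating for e2 and assembling the columns gives [[0, 1], [-2, 1]].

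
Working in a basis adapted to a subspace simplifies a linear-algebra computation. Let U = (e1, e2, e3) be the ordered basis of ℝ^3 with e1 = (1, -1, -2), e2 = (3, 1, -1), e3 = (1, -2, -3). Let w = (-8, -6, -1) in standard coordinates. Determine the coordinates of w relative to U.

We seek scalars with c_1 e1 + ... + c_3 e3 = w; equivalently solve M c = w where the columns of M are e1, ..., e3.
Gaussian elimination on [M | w] yields c = (-1, -3, 2).
Check: -e1 - 3e2 + 2e3 = (-8, -6, -1).

(-1, -3, 2)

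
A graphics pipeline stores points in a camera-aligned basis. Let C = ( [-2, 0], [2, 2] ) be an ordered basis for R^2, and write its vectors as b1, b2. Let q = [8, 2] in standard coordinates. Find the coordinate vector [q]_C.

[-3, 1]

[q]_C is the unique c with M c = q, where M has columns b1, b2.
System: -2c_1 + 2c_2 = 8, 0c_1 + 2c_2 = 2; solving gives c_1 = -3, c_2 = 1.
Check: -3b1 + b2 = [8, 2].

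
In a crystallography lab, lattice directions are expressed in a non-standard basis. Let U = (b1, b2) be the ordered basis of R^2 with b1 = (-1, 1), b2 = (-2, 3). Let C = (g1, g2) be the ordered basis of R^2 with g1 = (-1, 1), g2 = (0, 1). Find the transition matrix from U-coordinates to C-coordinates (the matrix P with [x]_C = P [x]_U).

Column j of P is [bj]_C, since P maps U-coordinates to C-coordinates.
Expressing b1 in C: b1 = g1 + 0·g2, so column 1 of P is (1, 0).
Doing the same for each bj gives P = [[1, 2], [0, 1]].

[[1, 2], [0, 1]]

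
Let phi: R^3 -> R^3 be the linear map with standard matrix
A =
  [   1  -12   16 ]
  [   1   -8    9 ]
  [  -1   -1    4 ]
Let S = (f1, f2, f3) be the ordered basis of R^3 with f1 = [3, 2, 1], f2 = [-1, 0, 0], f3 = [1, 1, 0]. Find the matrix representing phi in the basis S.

The j-th column of [phi]_S is [phi(fj)]_S.
phi(f1) = A f1 = [-5, -4, -1] = -f1 + 0·f2 - 2f3, so column 1 is [-1, 0, -2].
Repeating for f2, f3 and assembling the columns gives [[-1, 1, -2], [0, 1, 2], [-2, -3, -3]].

[[-1, 1, -2], [0, 1, 2], [-2, -3, -3]]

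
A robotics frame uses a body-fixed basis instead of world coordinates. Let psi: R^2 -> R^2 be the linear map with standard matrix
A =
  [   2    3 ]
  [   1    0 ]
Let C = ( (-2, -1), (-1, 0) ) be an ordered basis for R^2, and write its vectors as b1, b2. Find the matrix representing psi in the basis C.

Let P have columns b1, b2. Then [psi]_C = P^(-1) A P.
Here det P = -1, so P^(-1) is integer; computing A P first and then P^(-1)(A P) gives [[2, 1], [3, 0]].

[[2, 1], [3, 0]]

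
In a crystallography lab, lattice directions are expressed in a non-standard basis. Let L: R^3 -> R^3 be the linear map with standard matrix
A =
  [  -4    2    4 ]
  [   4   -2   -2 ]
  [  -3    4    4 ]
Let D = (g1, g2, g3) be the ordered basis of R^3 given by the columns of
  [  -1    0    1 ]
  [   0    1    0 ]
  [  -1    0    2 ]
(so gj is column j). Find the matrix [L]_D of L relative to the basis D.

The j-th column of [L]_D is [L(gj)]_D.
L(g1) = A g1 = (0, -2, -1) = -g1 - 2g2 - g3, so column 1 is (-1, -2, -1).
Repeating for g2, g3 and assembling the columns gives [[-1, 0, -3], [-2, -2, 0], [-1, 2, 1]].

[[-1, 0, -3], [-2, -2, 0], [-1, 2, 1]]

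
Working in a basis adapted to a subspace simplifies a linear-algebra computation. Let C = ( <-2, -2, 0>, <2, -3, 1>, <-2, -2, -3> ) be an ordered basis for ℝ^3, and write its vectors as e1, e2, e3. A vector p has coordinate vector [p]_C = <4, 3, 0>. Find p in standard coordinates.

By definition p = 4e1 + 3e2 + 0·e3.
Summing componentwise gives <-2, -17, 3>.

<-2, -17, 3>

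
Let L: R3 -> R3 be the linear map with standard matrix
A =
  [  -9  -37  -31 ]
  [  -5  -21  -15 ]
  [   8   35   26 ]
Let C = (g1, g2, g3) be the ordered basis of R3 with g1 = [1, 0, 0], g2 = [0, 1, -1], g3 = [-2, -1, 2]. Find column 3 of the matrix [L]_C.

Column 3 of [L]_C is the C-coordinate vector of L(g3).
In standard coordinates L(g3) = A g3 = [-7, 1, 1].
Converting to C: [-7, 1, 1] = -3g1 + 3g2 + 2g3, so the coordinate vector is [-3, 3, 2].

[-3, 3, 2]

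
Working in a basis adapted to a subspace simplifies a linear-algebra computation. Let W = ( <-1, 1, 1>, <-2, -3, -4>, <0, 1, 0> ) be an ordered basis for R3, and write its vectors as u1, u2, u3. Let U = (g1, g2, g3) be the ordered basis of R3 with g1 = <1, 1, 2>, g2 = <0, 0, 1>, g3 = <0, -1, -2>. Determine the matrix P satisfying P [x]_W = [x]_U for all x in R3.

[[-1, -2, 0], [-1, 2, -2], [-2, 1, -1]]

Column j of P is [uj]_U, since P maps W-coordinates to U-coordinates.
Expressing u1 in U: u1 = -g1 - g2 - 2g3, so column 1 of P is <-1, -1, -2>.
Doing the same for each uj gives P = [[-1, -2, 0], [-1, 2, -2], [-2, 1, -1]].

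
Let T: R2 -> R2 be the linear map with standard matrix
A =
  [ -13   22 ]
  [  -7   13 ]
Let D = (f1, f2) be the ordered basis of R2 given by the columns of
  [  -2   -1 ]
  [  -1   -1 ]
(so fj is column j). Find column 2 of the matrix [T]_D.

(3, 3)

Compute T(f2) = A f2 = (-9, -6) in standard coordinates.
Then write this in D-coordinates: solve for y in y_1 f1 + y_2 f2 = (-9, -6).
This gives y = (3, 3), which is column 2 of [T]_D.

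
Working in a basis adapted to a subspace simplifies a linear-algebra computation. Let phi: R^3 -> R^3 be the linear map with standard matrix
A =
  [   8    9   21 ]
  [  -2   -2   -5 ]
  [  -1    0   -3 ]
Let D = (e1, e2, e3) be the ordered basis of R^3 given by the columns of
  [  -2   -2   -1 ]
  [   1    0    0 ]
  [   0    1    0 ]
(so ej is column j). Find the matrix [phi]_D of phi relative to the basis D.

The j-th column of [phi]_D is [phi(ej)]_D.
phi(e1) = A e1 = <-7, 2, 2> = 2e1 + 2e2 - e3, so column 1 is <2, 2, -1>.
Repeating for e2, e3 and assembling the columns gives [[2, -1, 2], [2, -1, 1], [-1, -1, 2]].

[[2, -1, 2], [2, -1, 1], [-1, -1, 2]]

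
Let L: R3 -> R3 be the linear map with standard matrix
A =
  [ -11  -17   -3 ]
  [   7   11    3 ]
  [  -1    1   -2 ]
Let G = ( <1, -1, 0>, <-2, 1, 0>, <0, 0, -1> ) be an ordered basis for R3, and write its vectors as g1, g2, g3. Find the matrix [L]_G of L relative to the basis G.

[[2, 1, 3], [-2, -2, 0], [2, -3, -2]]

The j-th column of [L]_G is [L(gj)]_G.
L(g1) = A g1 = <6, -4, -2> = 2g1 - 2g2 + 2g3, so column 1 is <2, -2, 2>.
Repeating for g2, g3 and assembling the columns gives [[2, 1, 3], [-2, -2, 0], [2, -3, -2]].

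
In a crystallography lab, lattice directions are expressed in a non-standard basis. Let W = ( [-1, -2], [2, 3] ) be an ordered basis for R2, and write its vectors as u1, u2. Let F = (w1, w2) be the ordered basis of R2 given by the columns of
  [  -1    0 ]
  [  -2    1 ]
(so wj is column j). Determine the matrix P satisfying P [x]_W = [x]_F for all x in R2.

[[1, -2], [0, -1]]

Column j of P is [uj]_F, since P maps W-coordinates to F-coordinates.
Expressing u1 in F: u1 = w1 + 0·w2, so column 1 of P is [1, 0].
Doing the same for each uj gives P = [[1, -2], [0, -1]].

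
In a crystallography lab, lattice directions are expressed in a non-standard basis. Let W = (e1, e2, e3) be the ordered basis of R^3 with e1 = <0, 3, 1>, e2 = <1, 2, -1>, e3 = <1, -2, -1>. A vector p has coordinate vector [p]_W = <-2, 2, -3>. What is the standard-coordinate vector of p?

By definition p = -2e1 + 2e2 - 3e3.
Summing componentwise gives <-1, 4, -1>.

<-1, 4, -1>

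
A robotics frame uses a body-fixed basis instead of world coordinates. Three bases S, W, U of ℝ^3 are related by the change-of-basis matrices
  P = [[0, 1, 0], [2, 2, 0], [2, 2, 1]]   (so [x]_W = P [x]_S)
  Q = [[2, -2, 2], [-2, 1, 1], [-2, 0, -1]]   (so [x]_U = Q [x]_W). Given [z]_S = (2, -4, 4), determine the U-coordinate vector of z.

(0, 4, 8)

Apply P to get W-coordinates (-4, -4, 0), then Q to get U-coordinates.
The result is [z]_U = (0, 4, 8).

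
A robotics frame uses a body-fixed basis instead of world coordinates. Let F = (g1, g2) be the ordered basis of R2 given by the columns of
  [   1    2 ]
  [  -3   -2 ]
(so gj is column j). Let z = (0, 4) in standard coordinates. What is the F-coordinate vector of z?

[z]_F is the unique c with M c = z, where M has columns g1, g2.
System: c_1 + 2c_2 = 0, -3c_1 - 2c_2 = 4; solving gives c_1 = -2, c_2 = 1.
Check: -2g1 + g2 = (0, 4).

(-2, 1)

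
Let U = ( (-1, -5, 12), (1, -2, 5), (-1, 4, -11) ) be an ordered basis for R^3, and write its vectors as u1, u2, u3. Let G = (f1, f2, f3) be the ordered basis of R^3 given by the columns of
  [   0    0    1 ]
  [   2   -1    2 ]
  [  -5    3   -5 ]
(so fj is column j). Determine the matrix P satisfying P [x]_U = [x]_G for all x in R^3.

[[-2, -2, 2], [-1, 0, -2], [-1, 1, -1]]

Column j of P is [uj]_G, since P maps U-coordinates to G-coordinates.
Expressing u1 in G: u1 = -2f1 - f2 - f3, so column 1 of P is (-2, -1, -1).
Doing the same for each uj gives P = [[-2, -2, 2], [-1, 0, -2], [-1, 1, -1]].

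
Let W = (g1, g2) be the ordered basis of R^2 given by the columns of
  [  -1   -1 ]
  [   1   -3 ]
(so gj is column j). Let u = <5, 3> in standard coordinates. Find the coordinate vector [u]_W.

[u]_W is the unique c with M c = u, where M has columns g1, g2.
System: -c_1 - c_2 = 5, c_1 - 3c_2 = 3; solving gives c_1 = -3, c_2 = -2.
Check: -3g1 - 2g2 = <5, 3>.

<-3, -2>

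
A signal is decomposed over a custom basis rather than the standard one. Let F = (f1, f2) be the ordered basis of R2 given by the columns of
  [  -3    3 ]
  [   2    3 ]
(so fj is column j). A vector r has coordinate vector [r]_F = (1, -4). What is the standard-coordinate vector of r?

(-15, -10)

The coordinates say r = f1 - 4f2; adding the scaled basis vectors gives (-15, -10).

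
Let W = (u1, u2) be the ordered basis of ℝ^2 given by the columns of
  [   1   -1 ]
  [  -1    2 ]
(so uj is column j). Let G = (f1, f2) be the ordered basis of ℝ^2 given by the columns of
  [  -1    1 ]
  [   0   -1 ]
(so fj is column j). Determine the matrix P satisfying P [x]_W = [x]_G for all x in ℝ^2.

[[0, -1], [1, -2]]

Column j of P is [uj]_G, since P maps W-coordinates to G-coordinates.
Expressing u1 in G: u1 = 0·f1 + f2, so column 1 of P is (0, 1).
Doing the same for each uj gives P = [[0, -1], [1, -2]].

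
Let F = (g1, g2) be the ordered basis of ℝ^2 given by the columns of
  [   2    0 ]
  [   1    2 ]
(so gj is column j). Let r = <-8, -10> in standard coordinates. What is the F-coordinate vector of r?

<-4, -3>

We seek scalars with c_1 g1 + c_2 g2 = r; equivalently solve M c = r where the columns of M are g1, g2.
System: 2c_1 + 0c_2 = -8, c_1 + 2c_2 = -10; solving gives c_1 = -4, c_2 = -3.
Check: -4g1 - 3g2 = <-8, -10>.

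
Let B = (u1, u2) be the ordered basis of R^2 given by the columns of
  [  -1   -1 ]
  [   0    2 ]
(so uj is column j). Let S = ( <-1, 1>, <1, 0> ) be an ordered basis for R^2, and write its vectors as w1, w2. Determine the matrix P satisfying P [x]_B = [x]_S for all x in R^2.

Column j of P is [uj]_S, since P maps B-coordinates to S-coordinates.
Expressing u1 in S: u1 = 0·w1 - w2, so column 1 of P is <0, -1>.
Doing the same for each uj gives P = [[0, 2], [-1, 1]].

[[0, 2], [-1, 1]]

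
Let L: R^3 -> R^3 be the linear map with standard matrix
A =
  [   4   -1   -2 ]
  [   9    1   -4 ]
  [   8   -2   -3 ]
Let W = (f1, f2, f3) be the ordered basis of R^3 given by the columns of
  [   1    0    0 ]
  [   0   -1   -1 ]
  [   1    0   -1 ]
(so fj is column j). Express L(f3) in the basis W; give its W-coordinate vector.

Column 3 of [L]_W is the W-coordinate vector of L(f3).
In standard coordinates L(f3) = A f3 = [3, 3, 5].
Converting to W: [3, 3, 5] = 3f1 - f2 - 2f3, so the coordinate vector is [3, -1, -2].

[3, -1, -2]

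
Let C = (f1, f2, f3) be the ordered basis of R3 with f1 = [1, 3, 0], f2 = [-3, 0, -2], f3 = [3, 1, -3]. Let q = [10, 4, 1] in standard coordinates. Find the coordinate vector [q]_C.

[1, -2, 1]

Write q = c_1 f1 + ... + c_3 f3 and solve for the c_i.
Gaussian elimination on [M | q] yields c = (1, -2, 1).
Check: f1 - 2f2 + f3 = [10, 4, 1].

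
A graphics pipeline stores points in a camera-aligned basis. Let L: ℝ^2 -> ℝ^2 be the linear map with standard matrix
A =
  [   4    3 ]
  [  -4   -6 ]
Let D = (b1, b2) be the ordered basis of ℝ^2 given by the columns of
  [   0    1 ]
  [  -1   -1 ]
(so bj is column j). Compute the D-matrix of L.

[[-3, -3], [-3, 1]]

The j-th column of [L]_D is [L(bj)]_D.
L(b1) = A b1 = [-3, 6] = -3b1 - 3b2, so column 1 is [-3, -3].
Repeating for b2 and assembling the columns gives [[-3, -3], [-3, 1]].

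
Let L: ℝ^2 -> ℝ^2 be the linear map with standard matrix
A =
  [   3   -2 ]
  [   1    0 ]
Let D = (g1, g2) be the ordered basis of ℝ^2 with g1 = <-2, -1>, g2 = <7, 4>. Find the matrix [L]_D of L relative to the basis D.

[[2, -3], [0, 1]]

The j-th column of [L]_D is [L(gj)]_D.
L(g1) = A g1 = <-4, -2> = 2g1 + 0·g2, so column 1 is <2, 0>.
Repeating for g2 and assembling the columns gives [[2, -3], [0, 1]].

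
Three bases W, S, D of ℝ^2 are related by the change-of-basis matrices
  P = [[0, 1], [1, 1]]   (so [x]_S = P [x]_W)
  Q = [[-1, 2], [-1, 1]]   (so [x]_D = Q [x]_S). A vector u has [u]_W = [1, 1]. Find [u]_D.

First [u]_S = P [u]_W = [1, 2].
Then [u]_D = Q [u]_S = [3, 1].

[3, 1]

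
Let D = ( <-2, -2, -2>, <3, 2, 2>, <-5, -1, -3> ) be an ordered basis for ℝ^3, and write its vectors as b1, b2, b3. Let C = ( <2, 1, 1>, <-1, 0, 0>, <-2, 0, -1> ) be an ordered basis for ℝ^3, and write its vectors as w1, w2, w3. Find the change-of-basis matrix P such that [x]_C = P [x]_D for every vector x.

Column j of P is [bj]_C, since P maps D-coordinates to C-coordinates.
Expressing b1 in C: b1 = -2w1 - 2w2 + 0·w3, so column 1 of P is <-2, -2, 0>.
Doing the same for each bj gives P = [[-2, 2, -1], [-2, 1, -1], [0, 0, 2]].

[[-2, 2, -1], [-2, 1, -1], [0, 0, 2]]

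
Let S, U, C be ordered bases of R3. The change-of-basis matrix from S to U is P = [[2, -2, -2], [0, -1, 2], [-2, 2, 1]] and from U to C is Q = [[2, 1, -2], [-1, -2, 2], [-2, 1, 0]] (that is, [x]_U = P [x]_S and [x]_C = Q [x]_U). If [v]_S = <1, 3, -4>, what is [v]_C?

Apply P to get U-coordinates <4, -11, 0>, then Q to get C-coordinates.
The result is [v]_C = <-3, 18, -19>.

<-3, 18, -19>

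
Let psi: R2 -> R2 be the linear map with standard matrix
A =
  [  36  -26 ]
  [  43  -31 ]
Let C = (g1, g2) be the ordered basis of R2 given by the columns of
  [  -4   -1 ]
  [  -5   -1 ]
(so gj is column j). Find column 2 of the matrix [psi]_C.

Column 2 of [psi]_C is the C-coordinate vector of psi(g2).
In standard coordinates psi(g2) = A g2 = (-10, -12).
Converting to C: (-10, -12) = 2g1 + 2g2, so the coordinate vector is (2, 2).

(2, 2)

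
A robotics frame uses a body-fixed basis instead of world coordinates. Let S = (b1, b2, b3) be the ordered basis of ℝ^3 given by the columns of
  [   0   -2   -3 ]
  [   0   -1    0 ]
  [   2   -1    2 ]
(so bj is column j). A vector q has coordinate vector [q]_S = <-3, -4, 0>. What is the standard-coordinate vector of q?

<8, 4, -2>

By definition q = -3b1 - 4b2 + 0·b3.
Summing componentwise gives <8, 4, -2>.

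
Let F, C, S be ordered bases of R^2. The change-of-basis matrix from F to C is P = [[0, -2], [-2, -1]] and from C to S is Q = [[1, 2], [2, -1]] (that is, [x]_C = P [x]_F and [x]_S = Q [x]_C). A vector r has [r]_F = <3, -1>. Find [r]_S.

Composing the changes, [r]_S = Q P [r]_F.
Q P = [[-4, -4], [2, -3]]; applying this to <3, -1> gives <-8, 9>.

<-8, 9>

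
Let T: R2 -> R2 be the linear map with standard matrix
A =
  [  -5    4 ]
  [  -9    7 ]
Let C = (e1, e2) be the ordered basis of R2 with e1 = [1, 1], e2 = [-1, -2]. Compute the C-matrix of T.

[[0, -1], [1, 2]]

The j-th column of [T]_C is [T(ej)]_C.
T(e1) = A e1 = [-1, -2] = 0·e1 + e2, so column 1 is [0, 1].
Repeating for e2 and assembling the columns gives [[0, -1], [1, 2]].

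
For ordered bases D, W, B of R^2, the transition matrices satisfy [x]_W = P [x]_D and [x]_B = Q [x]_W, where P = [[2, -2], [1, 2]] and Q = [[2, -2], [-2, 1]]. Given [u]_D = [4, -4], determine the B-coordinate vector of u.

Apply P to get W-coordinates [16, -4], then Q to get B-coordinates.
The result is [u]_B = [40, -36].

[40, -36]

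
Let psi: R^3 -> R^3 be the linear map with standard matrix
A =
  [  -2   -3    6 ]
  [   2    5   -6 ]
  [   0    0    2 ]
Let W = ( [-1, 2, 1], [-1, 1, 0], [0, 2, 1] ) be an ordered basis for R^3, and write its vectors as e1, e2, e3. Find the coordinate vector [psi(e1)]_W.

[0, -2, 2]

Column 1 of [psi]_W is the W-coordinate vector of psi(e1).
In standard coordinates psi(e1) = A e1 = [2, 2, 2].
Converting to W: [2, 2, 2] = 0·e1 - 2e2 + 2e3, so the coordinate vector is [0, -2, 2].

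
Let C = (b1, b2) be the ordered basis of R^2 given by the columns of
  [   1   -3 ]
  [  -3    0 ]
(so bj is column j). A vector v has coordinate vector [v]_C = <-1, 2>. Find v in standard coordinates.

v = M [v]_C, where M has columns b1, b2.
Carrying out the matrix-vector product, v = <-7, 3>.

<-7, 3>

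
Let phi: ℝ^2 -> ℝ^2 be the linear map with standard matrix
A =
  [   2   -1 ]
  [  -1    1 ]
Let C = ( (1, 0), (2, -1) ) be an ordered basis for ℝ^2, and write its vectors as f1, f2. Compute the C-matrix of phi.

With P the matrix whose columns are f1, f2, [phi]_C = P^(-1) A P.
Column by column: phi(f1) = A f1 = (2, -1); its C-coordinates (0, 1) give column 1.
Continuing for each basis vector yields [phi]_C = [[0, -1], [1, 3]].

[[0, -1], [1, 3]]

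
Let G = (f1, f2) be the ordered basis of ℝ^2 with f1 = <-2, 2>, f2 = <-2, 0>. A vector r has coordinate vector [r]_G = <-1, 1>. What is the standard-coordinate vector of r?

<0, -2>

The coordinates say r = -f1 + f2; adding the scaled basis vectors gives <0, -2>.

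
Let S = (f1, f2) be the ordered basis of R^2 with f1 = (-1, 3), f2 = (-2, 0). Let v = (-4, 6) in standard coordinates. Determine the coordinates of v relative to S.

(2, 1)

[v]_S is the unique c with M c = v, where M has columns f1, f2.
System: -c_1 - 2c_2 = -4, 3c_1 + 0c_2 = 6; solving gives c_1 = 2, c_2 = 1.
Check: 2f1 + f2 = (-4, 6).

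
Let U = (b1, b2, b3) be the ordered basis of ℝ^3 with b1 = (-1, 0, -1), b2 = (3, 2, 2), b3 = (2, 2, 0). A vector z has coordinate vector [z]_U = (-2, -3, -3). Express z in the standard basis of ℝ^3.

(-13, -12, -4)

The coordinates say z = -2b1 - 3b2 - 3b3; adding the scaled basis vectors gives (-13, -12, -4).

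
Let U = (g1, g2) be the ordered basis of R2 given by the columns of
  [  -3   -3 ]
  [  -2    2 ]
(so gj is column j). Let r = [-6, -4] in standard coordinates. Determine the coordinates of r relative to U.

We seek scalars with c_1 g1 + c_2 g2 = r; equivalently solve M c = r where the columns of M are g1, g2.
System: -3c_1 - 3c_2 = -6, -2c_1 + 2c_2 = -4; solving gives c_1 = 2, c_2 = 0.
Check: 2g1 + 0·g2 = [-6, -4].

[2, 0]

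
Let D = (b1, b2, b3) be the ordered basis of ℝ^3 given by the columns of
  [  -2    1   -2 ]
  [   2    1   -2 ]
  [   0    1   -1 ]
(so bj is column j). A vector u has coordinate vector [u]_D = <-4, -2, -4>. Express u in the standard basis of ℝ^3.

<14, -2, 2>

The coordinates say u = -4b1 - 2b2 - 4b3; adding the scaled basis vectors gives <14, -2, 2>.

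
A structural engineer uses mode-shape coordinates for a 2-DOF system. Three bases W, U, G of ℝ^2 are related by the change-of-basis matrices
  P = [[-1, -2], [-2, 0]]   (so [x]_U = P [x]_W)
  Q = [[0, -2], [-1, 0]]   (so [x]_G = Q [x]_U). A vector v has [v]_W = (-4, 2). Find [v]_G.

(-16, 0)

First [v]_U = P [v]_W = (0, 8).
Then [v]_G = Q [v]_U = (-16, 0).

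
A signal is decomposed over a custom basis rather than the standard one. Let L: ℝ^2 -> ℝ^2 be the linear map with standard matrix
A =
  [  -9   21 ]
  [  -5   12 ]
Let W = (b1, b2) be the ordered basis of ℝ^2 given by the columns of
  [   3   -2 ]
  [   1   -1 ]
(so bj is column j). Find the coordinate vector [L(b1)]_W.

<0, 3>

Column 1 of [L]_W is the W-coordinate vector of L(b1).
In standard coordinates L(b1) = A b1 = <-6, -3>.
Converting to W: <-6, -3> = 0·b1 + 3b2, so the coordinate vector is <0, 3>.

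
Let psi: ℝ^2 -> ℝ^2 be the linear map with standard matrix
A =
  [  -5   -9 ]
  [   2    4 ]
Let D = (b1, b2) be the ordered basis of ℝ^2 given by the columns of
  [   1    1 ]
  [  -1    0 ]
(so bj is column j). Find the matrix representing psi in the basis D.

[[2, -2], [2, -3]]

With P the matrix whose columns are b1, b2, [psi]_D = P^(-1) A P.
Column by column: psi(b1) = A b1 = [4, -2]; its D-coordinates [2, 2] give column 1.
Continuing for each basis vector yields [psi]_D = [[2, -2], [2, -3]].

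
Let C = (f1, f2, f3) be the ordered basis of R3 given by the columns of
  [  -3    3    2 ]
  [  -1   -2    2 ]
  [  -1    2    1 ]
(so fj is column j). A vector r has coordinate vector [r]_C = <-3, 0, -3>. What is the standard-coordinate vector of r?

<3, -3, 0>

The coordinates say r = -3f1 + 0·f2 - 3f3; adding the scaled basis vectors gives <3, -3, 0>.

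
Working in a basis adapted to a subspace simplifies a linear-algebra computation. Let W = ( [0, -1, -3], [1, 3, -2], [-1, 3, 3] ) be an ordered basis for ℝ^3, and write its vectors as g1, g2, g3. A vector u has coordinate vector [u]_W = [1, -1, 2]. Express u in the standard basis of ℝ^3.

By definition u = g1 - g2 + 2g3.
Summing componentwise gives [-3, 2, 5].

[-3, 2, 5]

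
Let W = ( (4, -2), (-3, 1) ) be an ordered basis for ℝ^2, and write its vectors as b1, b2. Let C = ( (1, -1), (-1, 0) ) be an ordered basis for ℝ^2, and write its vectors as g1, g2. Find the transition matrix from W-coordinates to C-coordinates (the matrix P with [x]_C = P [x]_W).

Column j of P is [bj]_C, since P maps W-coordinates to C-coordinates.
Expressing b1 in C: b1 = 2g1 - 2g2, so column 1 of P is (2, -2).
Doing the same for each bj gives P = [[2, -1], [-2, 2]].

[[2, -1], [-2, 2]]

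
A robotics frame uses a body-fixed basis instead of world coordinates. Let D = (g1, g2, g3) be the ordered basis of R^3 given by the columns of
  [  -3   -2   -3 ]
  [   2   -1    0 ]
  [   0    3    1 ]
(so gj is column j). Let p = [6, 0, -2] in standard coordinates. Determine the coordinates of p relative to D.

[0, 0, -2]

[p]_D is the unique c with M c = p, where M has columns g1, ..., g3.
Solving this 3x3 system gives c = (0, 0, -2).
Check: 0·g1 + 0·g2 - 2g3 = [6, 0, -2].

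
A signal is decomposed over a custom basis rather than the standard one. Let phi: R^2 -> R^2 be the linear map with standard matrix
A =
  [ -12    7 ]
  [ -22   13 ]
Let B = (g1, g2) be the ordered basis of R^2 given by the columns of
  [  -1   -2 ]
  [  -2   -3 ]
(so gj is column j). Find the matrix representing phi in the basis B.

[[2, -1], [0, -1]]

Let P have columns g1, g2. Then [phi]_B = P^(-1) A P.
Here det P = -1, so P^(-1) is integer; computing A P first and then P^(-1)(A P) gives [[2, -1], [0, -1]].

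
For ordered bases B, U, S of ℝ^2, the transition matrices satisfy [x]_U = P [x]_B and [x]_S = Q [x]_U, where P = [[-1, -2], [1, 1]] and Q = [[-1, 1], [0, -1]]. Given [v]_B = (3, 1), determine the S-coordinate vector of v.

(9, -4)

Apply P to get U-coordinates (-5, 4), then Q to get S-coordinates.
The result is [v]_S = (9, -4).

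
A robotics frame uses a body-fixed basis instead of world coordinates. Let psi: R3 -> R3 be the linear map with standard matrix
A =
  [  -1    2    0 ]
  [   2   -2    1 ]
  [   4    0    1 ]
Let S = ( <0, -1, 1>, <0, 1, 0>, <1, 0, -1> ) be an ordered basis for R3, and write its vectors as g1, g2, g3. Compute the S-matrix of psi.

[[-1, 2, 2], [2, 0, 3], [-2, 2, -1]]

The j-th column of [psi]_S is [psi(gj)]_S.
psi(g1) = A g1 = <-2, 3, 1> = -g1 + 2g2 - 2g3, so column 1 is <-1, 2, -2>.
Repeating for g2, g3 and assembling the columns gives [[-1, 2, 2], [2, 0, 3], [-2, 2, -1]].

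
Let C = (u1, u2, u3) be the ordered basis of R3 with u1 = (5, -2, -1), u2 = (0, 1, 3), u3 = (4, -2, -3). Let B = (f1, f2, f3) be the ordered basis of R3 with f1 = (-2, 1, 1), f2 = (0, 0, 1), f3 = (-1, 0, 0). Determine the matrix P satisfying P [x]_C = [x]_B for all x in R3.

[[-2, 1, -2], [1, 2, -1], [-1, -2, 0]]

Column j of P is [uj]_B, since P maps C-coordinates to B-coordinates.
Expressing u1 in B: u1 = -2f1 + f2 - f3, so column 1 of P is (-2, 1, -1).
Doing the same for each uj gives P = [[-2, 1, -2], [1, 2, -1], [-1, -2, 0]].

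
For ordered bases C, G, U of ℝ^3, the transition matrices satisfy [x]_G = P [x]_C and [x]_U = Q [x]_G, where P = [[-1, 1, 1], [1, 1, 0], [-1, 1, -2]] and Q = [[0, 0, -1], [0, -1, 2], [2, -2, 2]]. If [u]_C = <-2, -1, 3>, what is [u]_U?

<5, -7, 4>

Composing the changes, [u]_U = Q P [u]_C.
Q P = [[1, -1, 2], [-3, 1, -4], [-6, 2, -2]]; applying this to <-2, -1, 3> gives <5, -7, 4>.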